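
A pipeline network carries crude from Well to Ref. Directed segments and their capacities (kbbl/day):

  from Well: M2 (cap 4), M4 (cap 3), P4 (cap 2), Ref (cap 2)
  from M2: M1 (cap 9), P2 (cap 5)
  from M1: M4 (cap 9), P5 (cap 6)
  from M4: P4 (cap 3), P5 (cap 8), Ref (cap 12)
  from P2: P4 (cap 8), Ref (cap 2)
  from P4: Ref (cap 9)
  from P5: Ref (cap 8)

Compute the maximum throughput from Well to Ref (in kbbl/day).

11

Augment Well→Ref: bottleneck 2, flow now 2.
Augment Well→M4→Ref: bottleneck 3, flow now 5.
Augment Well→P4→Ref: bottleneck 2, flow now 7.
Augment Well→M2→P2→Ref: bottleneck 2, flow now 9.
Augment Well→M2→M1→M4→Ref: bottleneck 2, flow now 11.
No augmenting path remains; maximum flow = 11.
In the residual graph, reachable from Well: {Well}.
Min-cut edges: Well→M2 (4), Well→M4 (3), Well→P4 (2), Well→Ref (2); capacity 4 + 3 + 2 + 2 = 11.
This cut is saturated, so no flow can exceed 11.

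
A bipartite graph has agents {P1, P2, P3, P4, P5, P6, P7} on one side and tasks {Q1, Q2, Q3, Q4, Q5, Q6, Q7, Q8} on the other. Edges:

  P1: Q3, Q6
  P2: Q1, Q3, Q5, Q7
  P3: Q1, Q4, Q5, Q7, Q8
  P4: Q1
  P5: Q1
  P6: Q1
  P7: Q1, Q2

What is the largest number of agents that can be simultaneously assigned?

Unit-capacity flow: source→left, listed edges, right→sink; max matching = max flow.
Augmenting path P1→Q3 (+1); matched 1.
Augmenting path P2→Q1 (+1); matched 2.
Augmenting path P3→Q4 (+1); matched 3.
Augmenting path P7→Q2 (+1); matched 4.
Augmenting path P4→Q1→P2→Q5 (+1); matched 5.
No augmenting path remains; maximum matching = 5.
König certificate: {P1, P2, P3, P7, Q1} is a vertex cover of size 5 (every listed pair touches it), so no matching can be larger.

5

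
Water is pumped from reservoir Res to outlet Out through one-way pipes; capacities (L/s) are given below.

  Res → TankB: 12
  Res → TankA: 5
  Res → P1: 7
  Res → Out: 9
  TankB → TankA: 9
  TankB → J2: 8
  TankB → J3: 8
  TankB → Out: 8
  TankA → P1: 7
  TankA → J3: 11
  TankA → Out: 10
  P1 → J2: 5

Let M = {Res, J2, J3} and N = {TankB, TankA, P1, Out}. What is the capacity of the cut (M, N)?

Edges leaving {Res, J2, J3}: Res→TankB (12), Res→TankA (5), Res→P1 (7), Res→Out (9).
Cut capacity = 12 + 5 + 7 + 9 = 33.

33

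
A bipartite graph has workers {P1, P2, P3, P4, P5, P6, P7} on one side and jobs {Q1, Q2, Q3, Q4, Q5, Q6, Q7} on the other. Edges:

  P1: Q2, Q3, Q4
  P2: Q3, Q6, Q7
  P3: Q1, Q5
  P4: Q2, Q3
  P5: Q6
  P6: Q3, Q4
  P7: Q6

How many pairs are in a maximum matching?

6

Unit-capacity flow: source→left, listed edges, right→sink; max matching = max flow.
Augmenting path P1→Q2 (+1); matched 1.
Augmenting path P2→Q3 (+1); matched 2.
Augmenting path P3→Q1 (+1); matched 3.
Augmenting path P5→Q6 (+1); matched 4.
Augmenting path P6→Q4 (+1); matched 5.
Augmenting path P4→Q3→P2→Q7 (+1); matched 6.
No augmenting path remains; maximum matching = 6.
König certificate: {P1, P2, P3, P4, P6, Q6} is a vertex cover of size 6 (every listed pair touches it), so no matching can be larger.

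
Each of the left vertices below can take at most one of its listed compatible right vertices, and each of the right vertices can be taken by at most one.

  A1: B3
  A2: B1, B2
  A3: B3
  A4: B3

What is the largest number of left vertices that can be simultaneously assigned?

Unit-capacity flow: source→left, listed edges, right→sink; max matching = max flow.
Augmenting path A1→B3 (+1); matched 1.
Augmenting path A2→B1 (+1); matched 2.
No augmenting path remains; maximum matching = 2.
König certificate: {A2, B3} is a vertex cover of size 2 (every listed pair touches it), so no matching can be larger.

2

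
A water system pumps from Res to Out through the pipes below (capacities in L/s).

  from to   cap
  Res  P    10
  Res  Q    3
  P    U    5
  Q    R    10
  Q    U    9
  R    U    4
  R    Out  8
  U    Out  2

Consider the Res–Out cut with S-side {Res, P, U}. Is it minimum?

Yes — it is a minimum cut (capacity 5).

Given cut capacity: 3 + 2 = 5.
Augment Res→P→U→Out: bottleneck 2, flow now 2.
Augment Res→Q→R→Out: bottleneck 3, flow now 5.
No augmenting path remains; maximum flow = 5.
Cut capacity 5 equals the max flow, so it is a minimum cut.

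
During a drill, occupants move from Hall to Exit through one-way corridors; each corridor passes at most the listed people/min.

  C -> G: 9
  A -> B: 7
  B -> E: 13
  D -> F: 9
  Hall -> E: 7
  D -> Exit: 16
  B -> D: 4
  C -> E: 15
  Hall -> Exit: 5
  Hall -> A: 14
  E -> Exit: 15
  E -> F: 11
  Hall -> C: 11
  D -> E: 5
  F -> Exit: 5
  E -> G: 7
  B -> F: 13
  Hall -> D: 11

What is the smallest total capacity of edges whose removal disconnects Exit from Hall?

40

Augment Hall→Exit: bottleneck 5, flow now 5.
Augment Hall→D→Exit: bottleneck 11, flow now 16.
Augment Hall→E→Exit: bottleneck 7, flow now 23.
Augment Hall→C→E→Exit: bottleneck 8, flow now 31.
Augment Hall→A→B→D→Exit: bottleneck 4, flow now 35.
Augment Hall→A→B→F→Exit: bottleneck 3, flow now 38.
Augment Hall→C→E→F→Exit: bottleneck 2, flow now 40.
No augmenting path remains; maximum flow = 40.
By max-flow min-cut, the minimum cut capacity equals the max flow.
In the residual graph, reachable from Hall: {Hall, A, B, C, E, F, G}.
Min-cut edges: Hall→D (11), Hall→Exit (5), B→D (4), E→Exit (15), F→Exit (5); capacity 11 + 5 + 4 + 15 + 5 = 40.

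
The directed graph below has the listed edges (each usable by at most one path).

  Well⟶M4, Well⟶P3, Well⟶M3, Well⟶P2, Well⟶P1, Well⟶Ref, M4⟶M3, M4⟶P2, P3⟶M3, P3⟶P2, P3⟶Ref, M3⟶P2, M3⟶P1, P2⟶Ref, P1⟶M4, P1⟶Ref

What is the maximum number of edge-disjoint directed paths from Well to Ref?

4

Assign every edge capacity 1; by Menger, the answer equals the max flow.
Path Well→Ref (+1); total 1.
Path Well→P3→Ref (+1); total 2.
Path Well→P2→Ref (+1); total 3.
Path Well→P1→Ref (+1); total 4.
No residual Well→Ref path; max flow = 4.
Certifying cut of size 4: {P1→Ref, P2→Ref, Well→P3, Well→Ref}.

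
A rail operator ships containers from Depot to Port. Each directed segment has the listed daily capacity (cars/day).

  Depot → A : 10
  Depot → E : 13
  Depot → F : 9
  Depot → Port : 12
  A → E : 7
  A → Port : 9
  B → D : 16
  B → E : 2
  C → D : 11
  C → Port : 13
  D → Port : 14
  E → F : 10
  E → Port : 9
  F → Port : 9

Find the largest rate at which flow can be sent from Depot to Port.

39

Augment Depot→Port: bottleneck 12, flow now 12.
Augment Depot→A→Port: bottleneck 9, flow now 21.
Augment Depot→E→Port: bottleneck 9, flow now 30.
Augment Depot→F→Port: bottleneck 9, flow now 39.
No augmenting path remains; maximum flow = 39.
In the residual graph, reachable from Depot: {Depot, A, E, F}.
Min-cut edges: Depot→Port (12), A→Port (9), E→Port (9), F→Port (9); capacity 12 + 9 + 9 + 9 = 39.
This cut is saturated, so no flow can exceed 39.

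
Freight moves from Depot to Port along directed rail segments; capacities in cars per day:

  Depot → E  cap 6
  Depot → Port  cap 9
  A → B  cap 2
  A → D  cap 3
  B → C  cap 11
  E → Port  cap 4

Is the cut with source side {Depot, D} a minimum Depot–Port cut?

No — its capacity is 15, but the minimum cut has capacity 13.

Given cut capacity: 6 + 9 = 15.
Augment Depot→Port: bottleneck 9, flow now 9.
Augment Depot→E→Port: bottleneck 4, flow now 13.
No augmenting path remains; maximum flow = 13.
In the residual graph, reachable from Depot: {Depot, E}.
Min-cut edges: Depot→Port (9), E→Port (4); capacity 9 + 4 = 13.
Cut capacity 15 exceeds the max flow 13, so it is not minimum.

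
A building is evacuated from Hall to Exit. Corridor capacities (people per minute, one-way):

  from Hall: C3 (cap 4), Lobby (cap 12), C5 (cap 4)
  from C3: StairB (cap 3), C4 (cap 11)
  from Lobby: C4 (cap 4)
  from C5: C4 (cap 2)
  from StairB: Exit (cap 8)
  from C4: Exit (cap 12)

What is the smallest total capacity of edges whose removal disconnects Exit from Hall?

10

Augment Hall→C3→StairB→Exit: bottleneck 3, flow now 3.
Augment Hall→C3→C4→Exit: bottleneck 1, flow now 4.
Augment Hall→Lobby→C4→Exit: bottleneck 4, flow now 8.
Augment Hall→C5→C4→Exit: bottleneck 2, flow now 10.
No augmenting path remains; maximum flow = 10.
By max-flow min-cut, the minimum cut capacity equals the max flow.
In the residual graph, reachable from Hall: {Hall, Lobby, C5}.
Min-cut edges: Hall→C3 (4), Lobby→C4 (4), C5→C4 (2); capacity 4 + 4 + 2 = 10.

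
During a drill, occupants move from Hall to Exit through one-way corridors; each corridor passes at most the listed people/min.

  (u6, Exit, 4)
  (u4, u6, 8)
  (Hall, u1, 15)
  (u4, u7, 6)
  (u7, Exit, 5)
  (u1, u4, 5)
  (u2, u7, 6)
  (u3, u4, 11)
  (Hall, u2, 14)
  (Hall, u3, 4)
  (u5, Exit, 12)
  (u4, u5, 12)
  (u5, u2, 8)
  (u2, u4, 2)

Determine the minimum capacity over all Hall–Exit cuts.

Augment Hall→u2→u7→Exit: bottleneck 5, flow now 5.
Augment Hall→u1→u4→u5→Exit: bottleneck 5, flow now 10.
Augment Hall→u2→u4→u5→Exit: bottleneck 2, flow now 12.
Augment Hall→u3→u4→u5→Exit: bottleneck 4, flow now 16.
No augmenting path remains; maximum flow = 16.
By max-flow min-cut, the minimum cut capacity equals the max flow.
In the residual graph, reachable from Hall: {Hall, u1, u2, u7}.
Min-cut edges: Hall→u3 (4), u1→u4 (5), u2→u4 (2), u7→Exit (5); capacity 4 + 5 + 2 + 5 = 16.

16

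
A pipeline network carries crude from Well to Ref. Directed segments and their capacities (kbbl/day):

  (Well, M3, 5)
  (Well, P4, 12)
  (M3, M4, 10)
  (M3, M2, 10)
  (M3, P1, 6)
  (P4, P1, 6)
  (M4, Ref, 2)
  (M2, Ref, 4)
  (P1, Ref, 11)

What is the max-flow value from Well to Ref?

11

Augment Well→M3→M4→Ref: bottleneck 2, flow now 2.
Augment Well→M3→M2→Ref: bottleneck 3, flow now 5.
Augment Well→P4→P1→Ref: bottleneck 6, flow now 11.
No augmenting path remains; maximum flow = 11.
In the residual graph, reachable from Well: {Well, P4}.
Min-cut edges: Well→M3 (5), P4→P1 (6); capacity 5 + 6 = 11.
This cut is saturated, so no flow can exceed 11.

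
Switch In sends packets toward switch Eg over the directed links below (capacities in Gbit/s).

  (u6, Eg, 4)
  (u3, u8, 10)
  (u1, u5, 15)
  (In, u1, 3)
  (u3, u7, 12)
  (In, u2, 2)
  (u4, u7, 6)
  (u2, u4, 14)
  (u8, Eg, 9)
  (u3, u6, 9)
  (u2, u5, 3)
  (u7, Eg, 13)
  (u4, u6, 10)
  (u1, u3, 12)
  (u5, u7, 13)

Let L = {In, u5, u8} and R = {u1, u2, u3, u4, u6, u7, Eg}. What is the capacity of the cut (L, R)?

Edges leaving {In, u5, u8}: In→u1 (3), In→u2 (2), u5→u7 (13), u8→Eg (9).
Cut capacity = 3 + 2 + 13 + 9 = 27.

27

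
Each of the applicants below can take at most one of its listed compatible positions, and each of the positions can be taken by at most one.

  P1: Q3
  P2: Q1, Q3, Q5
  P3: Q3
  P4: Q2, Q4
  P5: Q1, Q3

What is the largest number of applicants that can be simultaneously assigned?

4

Unit-capacity flow: source→left, listed edges, right→sink; max matching = max flow.
Augmenting path P1→Q3 (+1); matched 1.
Augmenting path P2→Q1 (+1); matched 2.
Augmenting path P4→Q2 (+1); matched 3.
Augmenting path P5→Q1→P2→Q5 (+1); matched 4.
No augmenting path remains; maximum matching = 4.
König certificate: {P2, P4, P5, Q3} is a vertex cover of size 4 (every listed pair touches it), so no matching can be larger.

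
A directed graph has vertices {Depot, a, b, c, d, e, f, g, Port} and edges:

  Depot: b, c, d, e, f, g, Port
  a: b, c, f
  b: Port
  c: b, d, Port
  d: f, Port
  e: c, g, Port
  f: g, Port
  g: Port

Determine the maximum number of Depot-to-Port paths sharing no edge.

7

Assign every edge capacity 1; by Menger, the answer equals the max flow.
Path Depot→Port (+1); total 1.
Path Depot→b→Port (+1); total 2.
Path Depot→c→Port (+1); total 3.
Path Depot→d→Port (+1); total 4.
Path Depot→e→Port (+1); total 5.
Path Depot→f→Port (+1); total 6.
Path Depot→g→Port (+1); total 7.
No residual Depot→Port path; max flow = 7.
Certifying cut of size 7: {Depot→Port, Depot→b, Depot→c, Depot→d, Depot→e, Depot→f, Depot→g}.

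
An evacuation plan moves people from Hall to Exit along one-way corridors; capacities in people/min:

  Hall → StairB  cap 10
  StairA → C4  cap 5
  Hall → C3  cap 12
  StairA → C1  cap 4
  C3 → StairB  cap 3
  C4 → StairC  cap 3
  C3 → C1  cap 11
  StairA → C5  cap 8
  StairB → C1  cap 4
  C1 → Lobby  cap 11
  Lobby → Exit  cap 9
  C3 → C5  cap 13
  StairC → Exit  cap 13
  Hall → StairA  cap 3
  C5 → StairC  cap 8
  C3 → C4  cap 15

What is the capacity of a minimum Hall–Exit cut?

19

Augment Hall→C3→C4→StairC→Exit: bottleneck 3, flow now 3.
Augment Hall→C3→C5→StairC→Exit: bottleneck 8, flow now 11.
Augment Hall→C3→C1→Lobby→Exit: bottleneck 1, flow now 12.
Augment Hall→StairA→C1→Lobby→Exit: bottleneck 3, flow now 15.
Augment Hall→StairB→C1→Lobby→Exit: bottleneck 4, flow now 19.
No augmenting path remains; maximum flow = 19.
By max-flow min-cut, the minimum cut capacity equals the max flow.
In the residual graph, reachable from Hall: {Hall, StairB}.
Min-cut edges: Hall→C3 (12), Hall→StairA (3), StairB→C1 (4); capacity 12 + 3 + 4 = 19.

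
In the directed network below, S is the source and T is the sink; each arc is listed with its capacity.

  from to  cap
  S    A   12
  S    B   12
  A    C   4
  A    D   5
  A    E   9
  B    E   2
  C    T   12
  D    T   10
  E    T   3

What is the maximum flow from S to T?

12

Augment S→A→C→T: bottleneck 4, flow now 4.
Augment S→A→D→T: bottleneck 5, flow now 9.
Augment S→A→E→T: bottleneck 3, flow now 12.
No augmenting path remains; maximum flow = 12.
In the residual graph, reachable from S: {S, A, B, E}.
Min-cut edges: A→C (4), A→D (5), E→T (3); capacity 4 + 5 + 3 = 12.
This cut is saturated, so no flow can exceed 12.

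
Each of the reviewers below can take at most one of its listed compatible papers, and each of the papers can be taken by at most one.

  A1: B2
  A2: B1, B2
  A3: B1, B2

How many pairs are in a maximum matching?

Unit-capacity flow: source→left, listed edges, right→sink; max matching = max flow.
Augmenting path A1→B2 (+1); matched 1.
Augmenting path A2→B1 (+1); matched 2.
No augmenting path remains; maximum matching = 2.
König certificate: {B1, B2} is a vertex cover of size 2 (every listed pair touches it), so no matching can be larger.

2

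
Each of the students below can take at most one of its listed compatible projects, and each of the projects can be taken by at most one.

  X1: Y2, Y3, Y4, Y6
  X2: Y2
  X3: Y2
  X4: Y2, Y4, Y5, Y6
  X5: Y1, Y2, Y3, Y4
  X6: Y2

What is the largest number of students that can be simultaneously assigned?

Unit-capacity flow: source→left, listed edges, right→sink; max matching = max flow.
Augmenting path X1→Y2 (+1); matched 1.
Augmenting path X4→Y4 (+1); matched 2.
Augmenting path X5→Y1 (+1); matched 3.
Augmenting path X2→Y2→X1→Y3 (+1); matched 4.
No augmenting path remains; maximum matching = 4.
König certificate: {X1, X4, X5, Y2} is a vertex cover of size 4 (every listed pair touches it), so no matching can be larger.

4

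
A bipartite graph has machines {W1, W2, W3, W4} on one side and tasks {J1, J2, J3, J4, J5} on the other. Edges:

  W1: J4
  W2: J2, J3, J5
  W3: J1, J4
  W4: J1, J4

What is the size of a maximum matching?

3

Unit-capacity flow: source→left, listed edges, right→sink; max matching = max flow.
Augmenting path W1→J4 (+1); matched 1.
Augmenting path W2→J2 (+1); matched 2.
Augmenting path W3→J1 (+1); matched 3.
No augmenting path remains; maximum matching = 3.
König certificate: {W2, J1, J4} is a vertex cover of size 3 (every listed pair touches it), so no matching can be larger.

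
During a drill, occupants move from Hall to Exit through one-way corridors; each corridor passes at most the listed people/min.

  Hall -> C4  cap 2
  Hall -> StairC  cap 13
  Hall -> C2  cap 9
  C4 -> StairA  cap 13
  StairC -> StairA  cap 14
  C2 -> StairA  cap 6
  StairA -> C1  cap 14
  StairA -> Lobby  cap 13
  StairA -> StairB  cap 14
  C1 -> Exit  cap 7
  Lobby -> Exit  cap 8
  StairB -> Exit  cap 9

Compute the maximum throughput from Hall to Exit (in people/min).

Augment Hall→C4→StairA→C1→Exit: bottleneck 2, flow now 2.
Augment Hall→StairC→StairA→C1→Exit: bottleneck 5, flow now 7.
Augment Hall→StairC→StairA→Lobby→Exit: bottleneck 8, flow now 15.
Augment Hall→C2→StairA→StairB→Exit: bottleneck 6, flow now 21.
No augmenting path remains; maximum flow = 21.
In the residual graph, reachable from Hall: {Hall, C2}.
Min-cut edges: Hall→C4 (2), Hall→StairC (13), C2→StairA (6); capacity 2 + 13 + 6 = 21.
This cut is saturated, so no flow can exceed 21.

21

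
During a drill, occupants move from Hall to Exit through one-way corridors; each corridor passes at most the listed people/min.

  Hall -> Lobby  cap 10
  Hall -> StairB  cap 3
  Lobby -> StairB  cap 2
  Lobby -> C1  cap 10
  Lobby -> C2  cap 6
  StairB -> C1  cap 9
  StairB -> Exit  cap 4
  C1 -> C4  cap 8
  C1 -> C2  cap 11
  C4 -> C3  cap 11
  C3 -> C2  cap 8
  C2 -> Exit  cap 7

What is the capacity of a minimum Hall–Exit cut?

Augment Hall→StairB→Exit: bottleneck 3, flow now 3.
Augment Hall→Lobby→StairB→Exit: bottleneck 1, flow now 4.
Augment Hall→Lobby→C2→Exit: bottleneck 6, flow now 10.
Augment Hall→Lobby→C1→C2→Exit: bottleneck 1, flow now 11.
No augmenting path remains; maximum flow = 11.
By max-flow min-cut, the minimum cut capacity equals the max flow.
In the residual graph, reachable from Hall: {Hall, Lobby, StairB, C1, C4, C3, C2}.
Min-cut edges: StairB→Exit (4), C2→Exit (7); capacity 4 + 7 = 11.

11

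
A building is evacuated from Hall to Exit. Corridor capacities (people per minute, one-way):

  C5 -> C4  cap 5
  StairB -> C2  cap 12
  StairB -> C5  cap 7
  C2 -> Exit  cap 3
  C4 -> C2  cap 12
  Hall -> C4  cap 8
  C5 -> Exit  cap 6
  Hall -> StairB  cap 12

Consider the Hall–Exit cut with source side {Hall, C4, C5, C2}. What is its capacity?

Edges leaving {Hall, C4, C5, C2}: Hall→StairB (12), C5→Exit (6), C2→Exit (3).
Cut capacity = 12 + 6 + 3 = 21.

21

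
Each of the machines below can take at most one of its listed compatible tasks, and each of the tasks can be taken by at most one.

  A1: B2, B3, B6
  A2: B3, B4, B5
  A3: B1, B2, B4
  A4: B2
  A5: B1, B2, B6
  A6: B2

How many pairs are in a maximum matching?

Unit-capacity flow: source→left, listed edges, right→sink; max matching = max flow.
Augmenting path A1→B2 (+1); matched 1.
Augmenting path A2→B3 (+1); matched 2.
Augmenting path A3→B1 (+1); matched 3.
Augmenting path A5→B6 (+1); matched 4.
Augmenting path A4→B2→A1→B3→A2→B4 (+1); matched 5.
No augmenting path remains; maximum matching = 5.
König certificate: {A1, A2, A3, A5, B2} is a vertex cover of size 5 (every listed pair touches it), so no matching can be larger.

5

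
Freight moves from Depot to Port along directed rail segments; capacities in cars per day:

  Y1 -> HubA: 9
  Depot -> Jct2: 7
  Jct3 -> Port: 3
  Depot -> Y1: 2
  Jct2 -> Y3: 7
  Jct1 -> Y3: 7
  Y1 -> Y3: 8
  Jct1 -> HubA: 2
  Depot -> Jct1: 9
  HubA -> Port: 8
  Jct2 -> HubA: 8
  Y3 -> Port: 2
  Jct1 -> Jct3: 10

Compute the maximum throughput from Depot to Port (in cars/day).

Augment Depot→Y1→Y3→Port: bottleneck 2, flow now 2.
Augment Depot→Jct1→HubA→Port: bottleneck 2, flow now 4.
Augment Depot→Jct1→Jct3→Port: bottleneck 3, flow now 7.
Augment Depot→Jct2→HubA→Port: bottleneck 6, flow now 13.
No augmenting path remains; maximum flow = 13.
In the residual graph, reachable from Depot: {Depot, Y1, Jct1, Jct2, Y3, HubA, Jct3}.
Min-cut edges: Y3→Port (2), HubA→Port (8), Jct3→Port (3); capacity 2 + 8 + 3 = 13.
This cut is saturated, so no flow can exceed 13.

13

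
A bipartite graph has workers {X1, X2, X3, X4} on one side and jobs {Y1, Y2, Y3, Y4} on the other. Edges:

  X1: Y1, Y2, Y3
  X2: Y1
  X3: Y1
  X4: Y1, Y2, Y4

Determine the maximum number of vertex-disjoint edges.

3

Unit-capacity flow: source→left, listed edges, right→sink; max matching = max flow.
Augmenting path X1→Y1 (+1); matched 1.
Augmenting path X4→Y2 (+1); matched 2.
Augmenting path X2→Y1→X1→Y3 (+1); matched 3.
No augmenting path remains; maximum matching = 3.
König certificate: {X1, X4, Y1} is a vertex cover of size 3 (every listed pair touches it), so no matching can be larger.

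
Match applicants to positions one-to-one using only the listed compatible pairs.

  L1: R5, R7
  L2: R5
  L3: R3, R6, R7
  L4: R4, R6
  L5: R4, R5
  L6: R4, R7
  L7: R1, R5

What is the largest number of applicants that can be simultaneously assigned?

6

Unit-capacity flow: source→left, listed edges, right→sink; max matching = max flow.
Augmenting path L1→R5 (+1); matched 1.
Augmenting path L3→R3 (+1); matched 2.
Augmenting path L4→R4 (+1); matched 3.
Augmenting path L6→R7 (+1); matched 4.
Augmenting path L7→R1 (+1); matched 5.
Augmenting path L5→R4→L4→R6 (+1); matched 6.
No augmenting path remains; maximum matching = 6.
König certificate: {L3, L4, L7, R4, R5, R7} is a vertex cover of size 6 (every listed pair touches it), so no matching can be larger.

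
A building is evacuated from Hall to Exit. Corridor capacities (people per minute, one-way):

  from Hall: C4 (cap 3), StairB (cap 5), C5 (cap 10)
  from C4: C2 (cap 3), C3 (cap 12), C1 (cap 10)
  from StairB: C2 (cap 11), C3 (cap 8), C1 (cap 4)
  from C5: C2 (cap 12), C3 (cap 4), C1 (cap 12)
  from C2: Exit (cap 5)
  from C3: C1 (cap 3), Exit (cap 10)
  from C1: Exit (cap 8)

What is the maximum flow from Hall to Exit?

Augment Hall→C4→C2→Exit: bottleneck 3, flow now 3.
Augment Hall→StairB→C2→Exit: bottleneck 2, flow now 5.
Augment Hall→StairB→C3→Exit: bottleneck 3, flow now 8.
Augment Hall→C5→C3→Exit: bottleneck 4, flow now 12.
Augment Hall→C5→C1→Exit: bottleneck 6, flow now 18.
No augmenting path remains; maximum flow = 18.
In the residual graph, reachable from Hall: {Hall}.
Min-cut edges: Hall→C4 (3), Hall→StairB (5), Hall→C5 (10); capacity 3 + 5 + 10 = 18.
This cut is saturated, so no flow can exceed 18.

18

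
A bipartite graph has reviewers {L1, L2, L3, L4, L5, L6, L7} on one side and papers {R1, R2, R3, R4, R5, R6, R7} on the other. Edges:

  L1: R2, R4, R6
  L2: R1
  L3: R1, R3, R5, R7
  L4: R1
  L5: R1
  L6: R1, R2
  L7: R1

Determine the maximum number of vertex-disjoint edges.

Unit-capacity flow: source→left, listed edges, right→sink; max matching = max flow.
Augmenting path L1→R2 (+1); matched 1.
Augmenting path L2→R1 (+1); matched 2.
Augmenting path L3→R3 (+1); matched 3.
Augmenting path L6→R2→L1→R4 (+1); matched 4.
No augmenting path remains; maximum matching = 4.
König certificate: {L1, L3, L6, R1} is a vertex cover of size 4 (every listed pair touches it), so no matching can be larger.

4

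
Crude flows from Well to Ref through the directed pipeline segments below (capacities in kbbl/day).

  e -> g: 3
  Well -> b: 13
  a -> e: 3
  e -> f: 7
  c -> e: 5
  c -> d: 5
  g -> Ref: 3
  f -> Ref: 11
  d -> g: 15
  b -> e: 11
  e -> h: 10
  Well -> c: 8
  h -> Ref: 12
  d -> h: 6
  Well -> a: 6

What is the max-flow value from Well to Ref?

Augment Well→a→e→f→Ref: bottleneck 3, flow now 3.
Augment Well→b→e→f→Ref: bottleneck 4, flow now 7.
Augment Well→b→e→g→Ref: bottleneck 3, flow now 10.
Augment Well→b→e→h→Ref: bottleneck 4, flow now 14.
Augment Well→c→d→h→Ref: bottleneck 5, flow now 19.
Augment Well→c→e→h→Ref: bottleneck 3, flow now 22.
No augmenting path remains; maximum flow = 22.
In the residual graph, reachable from Well: {Well, a, b}.
Min-cut edges: Well→c (8), a→e (3), b→e (11); capacity 8 + 3 + 11 = 22.
This cut is saturated, so no flow can exceed 22.

22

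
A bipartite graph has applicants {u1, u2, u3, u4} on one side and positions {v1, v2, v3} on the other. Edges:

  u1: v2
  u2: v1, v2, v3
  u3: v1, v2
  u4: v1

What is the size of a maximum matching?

Unit-capacity flow: source→left, listed edges, right→sink; max matching = max flow.
Augmenting path u1→v2 (+1); matched 1.
Augmenting path u2→v1 (+1); matched 2.
Augmenting path u3→v1→u2→v3 (+1); matched 3.
No augmenting path remains; maximum matching = 3.
König certificate: {u2, v1, v2} is a vertex cover of size 3 (every listed pair touches it), so no matching can be larger.

3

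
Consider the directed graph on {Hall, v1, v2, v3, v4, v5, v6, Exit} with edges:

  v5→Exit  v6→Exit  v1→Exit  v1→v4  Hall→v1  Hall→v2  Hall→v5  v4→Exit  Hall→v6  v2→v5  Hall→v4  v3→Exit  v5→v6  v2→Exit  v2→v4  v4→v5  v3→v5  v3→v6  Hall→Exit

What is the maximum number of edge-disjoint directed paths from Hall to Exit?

6

Assign every edge capacity 1; by Menger, the answer equals the max flow.
Path Hall→Exit (+1); total 1.
Path Hall→v1→Exit (+1); total 2.
Path Hall→v2→Exit (+1); total 3.
Path Hall→v4→Exit (+1); total 4.
Path Hall→v5→Exit (+1); total 5.
Path Hall→v6→Exit (+1); total 6.
No residual Hall→Exit path; max flow = 6.
Certifying cut of size 6: {Hall→Exit, Hall→v1, Hall→v2, Hall→v4, Hall→v5, Hall→v6}.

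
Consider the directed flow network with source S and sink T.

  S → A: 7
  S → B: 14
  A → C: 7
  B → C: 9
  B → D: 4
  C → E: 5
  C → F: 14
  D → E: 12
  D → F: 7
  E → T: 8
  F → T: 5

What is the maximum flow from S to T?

Augment S→A→C→E→T: bottleneck 5, flow now 5.
Augment S→A→C→F→T: bottleneck 2, flow now 7.
Augment S→B→C→F→T: bottleneck 3, flow now 10.
Augment S→B→D→E→T: bottleneck 3, flow now 13.
No augmenting path remains; maximum flow = 13.
In the residual graph, reachable from S: {S, A, B, C, D, E, F}.
Min-cut edges: E→T (8), F→T (5); capacity 8 + 5 = 13.
This cut is saturated, so no flow can exceed 13.

13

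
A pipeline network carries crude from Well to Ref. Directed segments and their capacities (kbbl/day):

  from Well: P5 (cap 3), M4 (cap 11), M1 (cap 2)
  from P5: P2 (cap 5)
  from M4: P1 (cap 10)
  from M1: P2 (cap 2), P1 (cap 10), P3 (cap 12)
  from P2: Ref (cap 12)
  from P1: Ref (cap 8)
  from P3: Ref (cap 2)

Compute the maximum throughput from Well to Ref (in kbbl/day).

13

Augment Well→P5→P2→Ref: bottleneck 3, flow now 3.
Augment Well→M4→P1→Ref: bottleneck 8, flow now 11.
Augment Well→M1→P2→Ref: bottleneck 2, flow now 13.
No augmenting path remains; maximum flow = 13.
In the residual graph, reachable from Well: {Well, M4, P1}.
Min-cut edges: Well→P5 (3), Well→M1 (2), P1→Ref (8); capacity 3 + 2 + 8 = 13.
This cut is saturated, so no flow can exceed 13.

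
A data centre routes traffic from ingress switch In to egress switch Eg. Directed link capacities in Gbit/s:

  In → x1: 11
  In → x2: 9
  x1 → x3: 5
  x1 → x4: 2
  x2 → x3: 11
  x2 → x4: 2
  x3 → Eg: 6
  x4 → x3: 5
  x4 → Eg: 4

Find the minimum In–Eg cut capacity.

10

Augment In→x1→x3→Eg: bottleneck 5, flow now 5.
Augment In→x1→x4→Eg: bottleneck 2, flow now 7.
Augment In→x2→x3→Eg: bottleneck 1, flow now 8.
Augment In→x2→x4→Eg: bottleneck 2, flow now 10.
No augmenting path remains; maximum flow = 10.
By max-flow min-cut, the minimum cut capacity equals the max flow.
In the residual graph, reachable from In: {In, x1, x2, x3}.
Min-cut edges: x1→x4 (2), x2→x4 (2), x3→Eg (6); capacity 2 + 2 + 6 = 10.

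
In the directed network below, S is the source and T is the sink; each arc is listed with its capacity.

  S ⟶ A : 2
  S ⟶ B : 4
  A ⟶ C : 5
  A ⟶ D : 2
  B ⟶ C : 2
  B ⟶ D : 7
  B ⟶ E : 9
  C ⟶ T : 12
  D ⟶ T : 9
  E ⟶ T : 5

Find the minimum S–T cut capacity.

6

Augment S→A→C→T: bottleneck 2, flow now 2.
Augment S→B→C→T: bottleneck 2, flow now 4.
Augment S→B→D→T: bottleneck 2, flow now 6.
No augmenting path remains; maximum flow = 6.
By max-flow min-cut, the minimum cut capacity equals the max flow.
In the residual graph, reachable from S: {S}.
Min-cut edges: S→A (2), S→B (4); capacity 2 + 4 = 6.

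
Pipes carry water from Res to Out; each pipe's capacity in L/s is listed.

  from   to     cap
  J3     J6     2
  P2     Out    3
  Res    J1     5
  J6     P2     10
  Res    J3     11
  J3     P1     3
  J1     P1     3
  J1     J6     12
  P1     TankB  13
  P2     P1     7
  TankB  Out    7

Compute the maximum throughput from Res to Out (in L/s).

10

Augment Res→J3→J6→P2→Out: bottleneck 2, flow now 2.
Augment Res→J3→P1→TankB→Out: bottleneck 3, flow now 5.
Augment Res→J1→J6→P2→Out: bottleneck 1, flow now 6.
Augment Res→J1→P1→TankB→Out: bottleneck 3, flow now 9.
Augment Res→J1→J6→P2→P1→TankB→Out: bottleneck 1, flow now 10.
No augmenting path remains; maximum flow = 10.
In the residual graph, reachable from Res: {Res, J3}.
Min-cut edges: Res→J1 (5), J3→J6 (2), J3→P1 (3); capacity 5 + 2 + 3 = 10.
This cut is saturated, so no flow can exceed 10.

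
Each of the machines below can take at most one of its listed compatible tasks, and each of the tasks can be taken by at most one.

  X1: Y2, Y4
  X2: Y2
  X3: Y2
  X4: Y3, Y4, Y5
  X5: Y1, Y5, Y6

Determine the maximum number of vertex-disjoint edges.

Unit-capacity flow: source→left, listed edges, right→sink; max matching = max flow.
Augmenting path X1→Y2 (+1); matched 1.
Augmenting path X4→Y3 (+1); matched 2.
Augmenting path X5→Y1 (+1); matched 3.
Augmenting path X2→Y2→X1→Y4 (+1); matched 4.
No augmenting path remains; maximum matching = 4.
König certificate: {X1, X4, X5, Y2} is a vertex cover of size 4 (every listed pair touches it), so no matching can be larger.

4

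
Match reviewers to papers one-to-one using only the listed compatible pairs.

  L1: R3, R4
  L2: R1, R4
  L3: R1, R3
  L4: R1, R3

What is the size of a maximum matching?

Unit-capacity flow: source→left, listed edges, right→sink; max matching = max flow.
Augmenting path L1→R3 (+1); matched 1.
Augmenting path L2→R1 (+1); matched 2.
Augmenting path L3→R1→L2→R4 (+1); matched 3.
No augmenting path remains; maximum matching = 3.
König certificate: {R1, R3, R4} is a vertex cover of size 3 (every listed pair touches it), so no matching can be larger.

3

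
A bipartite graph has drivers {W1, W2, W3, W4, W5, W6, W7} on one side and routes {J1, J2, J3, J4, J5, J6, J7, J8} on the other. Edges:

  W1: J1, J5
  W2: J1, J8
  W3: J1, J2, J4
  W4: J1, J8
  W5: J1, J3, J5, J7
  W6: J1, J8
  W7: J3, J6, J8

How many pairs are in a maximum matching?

6

Unit-capacity flow: source→left, listed edges, right→sink; max matching = max flow.
Augmenting path W1→J1 (+1); matched 1.
Augmenting path W2→J8 (+1); matched 2.
Augmenting path W3→J2 (+1); matched 3.
Augmenting path W5→J3 (+1); matched 4.
Augmenting path W7→J6 (+1); matched 5.
Augmenting path W4→J1→W1→J5 (+1); matched 6.
No augmenting path remains; maximum matching = 6.
König certificate: {W1, W3, W5, W7, J1, J8} is a vertex cover of size 6 (every listed pair touches it), so no matching can be larger.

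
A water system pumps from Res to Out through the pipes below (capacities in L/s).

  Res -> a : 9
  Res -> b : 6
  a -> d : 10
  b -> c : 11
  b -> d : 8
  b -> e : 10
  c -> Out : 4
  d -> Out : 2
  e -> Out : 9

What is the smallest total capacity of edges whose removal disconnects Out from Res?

Augment Res→a→d→Out: bottleneck 2, flow now 2.
Augment Res→b→c→Out: bottleneck 4, flow now 6.
Augment Res→b→e→Out: bottleneck 2, flow now 8.
No augmenting path remains; maximum flow = 8.
By max-flow min-cut, the minimum cut capacity equals the max flow.
In the residual graph, reachable from Res: {Res, a, d}.
Min-cut edges: Res→b (6), d→Out (2); capacity 6 + 2 = 8.

8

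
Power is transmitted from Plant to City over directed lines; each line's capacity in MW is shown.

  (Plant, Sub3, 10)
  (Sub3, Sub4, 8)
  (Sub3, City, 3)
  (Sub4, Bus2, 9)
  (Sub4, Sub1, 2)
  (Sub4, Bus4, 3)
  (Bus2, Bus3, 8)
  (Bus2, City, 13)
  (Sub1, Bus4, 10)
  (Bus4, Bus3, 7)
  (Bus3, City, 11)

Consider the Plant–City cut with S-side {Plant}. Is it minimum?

Yes — it is a minimum cut (capacity 10).

Given cut capacity: 10 = 10.
Augment Plant→Sub3→City: bottleneck 3, flow now 3.
Augment Plant→Sub3→Sub4→Bus2→City: bottleneck 7, flow now 10.
No augmenting path remains; maximum flow = 10.
Cut capacity 10 equals the max flow, so it is a minimum cut.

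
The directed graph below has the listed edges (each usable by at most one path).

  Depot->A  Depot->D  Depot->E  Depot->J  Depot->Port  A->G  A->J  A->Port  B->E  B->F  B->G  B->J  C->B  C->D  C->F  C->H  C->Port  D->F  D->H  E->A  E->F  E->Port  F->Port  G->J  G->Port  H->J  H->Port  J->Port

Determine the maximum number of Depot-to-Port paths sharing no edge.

5

Assign every edge capacity 1; by Menger, the answer equals the max flow.
Path Depot→Port (+1); total 1.
Path Depot→A→Port (+1); total 2.
Path Depot→E→Port (+1); total 3.
Path Depot→J→Port (+1); total 4.
Path Depot→D→F→Port (+1); total 5.
No residual Depot→Port path; max flow = 5.
Certifying cut of size 5: {Depot→A, Depot→D, Depot→E, Depot→J, Depot→Port}.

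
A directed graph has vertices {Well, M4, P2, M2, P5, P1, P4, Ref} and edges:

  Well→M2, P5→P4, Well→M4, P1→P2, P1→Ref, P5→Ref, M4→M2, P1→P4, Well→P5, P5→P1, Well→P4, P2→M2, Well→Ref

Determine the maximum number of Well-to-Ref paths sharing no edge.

Assign every edge capacity 1; by Menger, the answer equals the max flow.
Path Well→Ref (+1); total 1.
Path Well→P5→Ref (+1); total 2.
No residual Well→Ref path; max flow = 2.
Certifying cut of size 2: {Well→P5, Well→Ref}.

2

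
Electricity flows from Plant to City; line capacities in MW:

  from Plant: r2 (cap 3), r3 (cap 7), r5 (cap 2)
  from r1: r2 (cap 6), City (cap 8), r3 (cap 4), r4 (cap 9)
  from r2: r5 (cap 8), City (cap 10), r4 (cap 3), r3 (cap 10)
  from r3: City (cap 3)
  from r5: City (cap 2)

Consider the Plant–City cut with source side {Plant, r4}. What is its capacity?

Edges leaving {Plant, r4}: Plant→r2 (3), Plant→r3 (7), Plant→r5 (2).
Cut capacity = 3 + 7 + 2 = 12.

12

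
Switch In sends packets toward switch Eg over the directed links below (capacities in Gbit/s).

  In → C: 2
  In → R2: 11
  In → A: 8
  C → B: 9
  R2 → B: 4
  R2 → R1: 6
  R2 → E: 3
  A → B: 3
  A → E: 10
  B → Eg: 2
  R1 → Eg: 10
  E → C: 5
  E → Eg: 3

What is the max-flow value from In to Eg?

11

Augment In→C→B→Eg: bottleneck 2, flow now 2.
Augment In→R2→R1→Eg: bottleneck 6, flow now 8.
Augment In→R2→E→Eg: bottleneck 3, flow now 11.
No augmenting path remains; maximum flow = 11.
In the residual graph, reachable from In: {In, C, R2, A, B, E}.
Min-cut edges: R2→R1 (6), B→Eg (2), E→Eg (3); capacity 6 + 2 + 3 = 11.
This cut is saturated, so no flow can exceed 11.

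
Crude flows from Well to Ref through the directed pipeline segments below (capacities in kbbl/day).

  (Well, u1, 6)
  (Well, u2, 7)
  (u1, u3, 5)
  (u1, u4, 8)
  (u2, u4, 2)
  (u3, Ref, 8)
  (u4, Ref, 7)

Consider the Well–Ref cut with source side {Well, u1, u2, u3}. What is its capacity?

18

Edges leaving {Well, u1, u2, u3}: u1→u4 (8), u2→u4 (2), u3→Ref (8).
Cut capacity = 8 + 2 + 8 = 18.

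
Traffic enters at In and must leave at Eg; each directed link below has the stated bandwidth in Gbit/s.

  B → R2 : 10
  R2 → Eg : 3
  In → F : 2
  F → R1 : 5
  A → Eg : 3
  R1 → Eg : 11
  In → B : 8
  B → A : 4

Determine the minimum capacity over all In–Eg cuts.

8

Augment In→F→R1→Eg: bottleneck 2, flow now 2.
Augment In→B→R2→Eg: bottleneck 3, flow now 5.
Augment In→B→A→Eg: bottleneck 3, flow now 8.
No augmenting path remains; maximum flow = 8.
By max-flow min-cut, the minimum cut capacity equals the max flow.
In the residual graph, reachable from In: {In, B, R2, A}.
Min-cut edges: In→F (2), R2→Eg (3), A→Eg (3); capacity 2 + 3 + 3 = 8.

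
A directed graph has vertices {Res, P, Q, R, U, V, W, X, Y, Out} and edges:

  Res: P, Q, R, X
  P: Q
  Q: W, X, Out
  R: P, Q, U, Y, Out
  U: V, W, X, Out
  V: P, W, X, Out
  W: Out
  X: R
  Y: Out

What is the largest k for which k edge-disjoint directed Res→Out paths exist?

Assign every edge capacity 1; by Menger, the answer equals the max flow.
Path Res→Q→Out (+1); total 1.
Path Res→R→Out (+1); total 2.
Path Res→P→Q→W→Out (+1); total 3.
Path Res→X→R→U→Out (+1); total 4.
No residual Res→Out path; max flow = 4.
Certifying cut of size 4: {Res→P, Res→Q, Res→R, Res→X}.

4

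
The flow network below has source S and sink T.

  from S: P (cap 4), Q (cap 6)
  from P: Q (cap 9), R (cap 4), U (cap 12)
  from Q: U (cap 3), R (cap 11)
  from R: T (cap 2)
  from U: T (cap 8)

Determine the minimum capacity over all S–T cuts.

Augment S→P→R→T: bottleneck 2, flow now 2.
Augment S→P→U→T: bottleneck 2, flow now 4.
Augment S→Q→U→T: bottleneck 3, flow now 7.
Augment S→Q→R→P→U→T: bottleneck 2, flow now 9. (uses reverse residual edge)
No augmenting path remains; maximum flow = 9.
By max-flow min-cut, the minimum cut capacity equals the max flow.
In the residual graph, reachable from S: {S, Q, R}.
Min-cut edges: S→P (4), Q→U (3), R→T (2); capacity 4 + 3 + 2 = 9.

9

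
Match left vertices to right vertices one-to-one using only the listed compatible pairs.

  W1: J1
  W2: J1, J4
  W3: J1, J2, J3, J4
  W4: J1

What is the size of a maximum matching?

3

Unit-capacity flow: source→left, listed edges, right→sink; max matching = max flow.
Augmenting path W1→J1 (+1); matched 1.
Augmenting path W2→J4 (+1); matched 2.
Augmenting path W3→J2 (+1); matched 3.
No augmenting path remains; maximum matching = 3.
König certificate: {W2, W3, J1} is a vertex cover of size 3 (every listed pair touches it), so no matching can be larger.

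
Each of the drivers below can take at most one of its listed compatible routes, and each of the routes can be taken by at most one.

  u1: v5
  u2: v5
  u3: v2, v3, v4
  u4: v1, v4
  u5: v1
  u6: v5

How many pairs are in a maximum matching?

Unit-capacity flow: source→left, listed edges, right→sink; max matching = max flow.
Augmenting path u1→v5 (+1); matched 1.
Augmenting path u3→v2 (+1); matched 2.
Augmenting path u4→v1 (+1); matched 3.
Augmenting path u5→v1→u4→v4 (+1); matched 4.
No augmenting path remains; maximum matching = 4.
König certificate: {u3, u4, u5, v5} is a vertex cover of size 4 (every listed pair touches it), so no matching can be larger.

4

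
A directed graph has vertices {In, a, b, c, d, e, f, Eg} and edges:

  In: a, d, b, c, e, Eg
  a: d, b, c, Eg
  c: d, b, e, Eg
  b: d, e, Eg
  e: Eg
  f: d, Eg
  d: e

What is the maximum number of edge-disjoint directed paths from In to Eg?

Assign every edge capacity 1; by Menger, the answer equals the max flow.
Path In→Eg (+1); total 1.
Path In→a→Eg (+1); total 2.
Path In→b→Eg (+1); total 3.
Path In→c→Eg (+1); total 4.
Path In→e→Eg (+1); total 5.
No residual In→Eg path; max flow = 5.
Certifying cut of size 5: {In→Eg, In→a, In→b, In→c, e→Eg}.

5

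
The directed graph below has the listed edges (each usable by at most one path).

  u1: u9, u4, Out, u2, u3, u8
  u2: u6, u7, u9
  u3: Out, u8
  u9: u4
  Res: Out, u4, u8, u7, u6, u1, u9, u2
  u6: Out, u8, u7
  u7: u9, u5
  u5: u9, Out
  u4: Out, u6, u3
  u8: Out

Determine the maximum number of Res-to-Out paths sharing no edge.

Assign every edge capacity 1; by Menger, the answer equals the max flow.
Path Res→Out (+1); total 1.
Path Res→u1→Out (+1); total 2.
Path Res→u4→Out (+1); total 3.
Path Res→u6→Out (+1); total 4.
Path Res→u8→Out (+1); total 5.
Path Res→u7→u5→Out (+1); total 6.
Path Res→u9→u4→u3→Out (+1); total 7.
No residual Res→Out path; max flow = 7.
Certifying cut of size 7: {Res→Out, Res→u1, Res→u4, u6→Out, u7→u5, u8→Out, u9→u4}.

7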